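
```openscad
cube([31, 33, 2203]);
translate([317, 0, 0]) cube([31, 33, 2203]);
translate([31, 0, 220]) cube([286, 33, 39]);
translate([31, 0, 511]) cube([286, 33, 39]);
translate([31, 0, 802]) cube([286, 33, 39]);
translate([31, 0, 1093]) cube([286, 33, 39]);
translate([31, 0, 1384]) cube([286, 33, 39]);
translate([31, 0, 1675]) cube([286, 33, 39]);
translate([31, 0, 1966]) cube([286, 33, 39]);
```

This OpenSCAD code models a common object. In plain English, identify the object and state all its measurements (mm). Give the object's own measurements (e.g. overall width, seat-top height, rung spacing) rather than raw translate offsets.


A straight ladder. Two 31×33 mm vertical rails, 2203 mm tall, stand 348 mm apart (outside-to-outside) with their front faces coplanar on the −y side. 7 rungs, each 33 mm deep and 39 mm tall, span between the inner faces of the rails, front faces flush with the rails. The lowest rung's underside is at z = 220 mm and rungs are spaced 291 mm apart (underside to underside).


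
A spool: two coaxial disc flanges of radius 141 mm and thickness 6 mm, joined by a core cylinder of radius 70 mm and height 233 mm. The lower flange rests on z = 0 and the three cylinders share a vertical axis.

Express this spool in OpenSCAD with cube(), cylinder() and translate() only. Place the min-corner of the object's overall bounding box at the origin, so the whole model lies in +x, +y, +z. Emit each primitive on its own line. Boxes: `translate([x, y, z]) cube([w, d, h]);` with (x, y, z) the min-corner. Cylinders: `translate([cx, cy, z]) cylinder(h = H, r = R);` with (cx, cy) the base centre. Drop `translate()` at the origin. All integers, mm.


translate([141, 141, 0]) cylinder(h = 6, r = 141);
translate([141, 141, 6]) cylinder(h = 233, r = 70);
translate([141, 141, 239]) cylinder(h = 6, r = 141);


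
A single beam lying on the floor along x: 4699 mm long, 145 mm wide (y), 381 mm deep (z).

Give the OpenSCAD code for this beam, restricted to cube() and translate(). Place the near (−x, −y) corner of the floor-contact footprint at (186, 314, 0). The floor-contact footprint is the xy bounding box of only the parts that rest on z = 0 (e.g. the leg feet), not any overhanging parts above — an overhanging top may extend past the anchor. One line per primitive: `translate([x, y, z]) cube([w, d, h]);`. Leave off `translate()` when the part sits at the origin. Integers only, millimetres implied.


translate([186, 314, 0]) cube([4699, 145, 381]);


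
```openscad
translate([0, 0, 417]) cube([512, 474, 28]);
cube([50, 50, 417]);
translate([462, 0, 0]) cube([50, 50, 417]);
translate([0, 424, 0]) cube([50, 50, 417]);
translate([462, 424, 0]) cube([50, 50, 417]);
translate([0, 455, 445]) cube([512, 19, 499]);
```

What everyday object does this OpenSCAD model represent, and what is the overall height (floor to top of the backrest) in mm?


A chair. The overall height is 944 mm.

A slab on four corner posts with a tall panel at the back — a chair. The seat slab sits at z = 417 with thickness 28, and the 499 mm backrest starts at the seat top, so the overall height is 417 + 28 + 499 = 944 mm.


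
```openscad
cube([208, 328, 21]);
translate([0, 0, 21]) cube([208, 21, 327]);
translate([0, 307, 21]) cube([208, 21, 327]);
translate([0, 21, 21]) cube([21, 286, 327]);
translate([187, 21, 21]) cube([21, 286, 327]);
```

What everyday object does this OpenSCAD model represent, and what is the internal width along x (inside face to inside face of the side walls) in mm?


An open box. The internal width is 166 mm.

A 208×328 base slab with four walls standing on it — an open box. The base is 208 mm wide and the walls are 21 mm thick, so the internal width is 208 − 2 × 21 = 166 mm.


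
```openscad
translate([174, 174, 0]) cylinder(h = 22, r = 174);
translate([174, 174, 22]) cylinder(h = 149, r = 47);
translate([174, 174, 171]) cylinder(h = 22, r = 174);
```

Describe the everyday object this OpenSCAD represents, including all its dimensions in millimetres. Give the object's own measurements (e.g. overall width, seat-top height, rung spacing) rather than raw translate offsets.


A spool: two coaxial disc flanges of radius 174 mm and thickness 22 mm, joined by a core cylinder of radius 47 mm and height 149 mm. The lower flange rests on z = 0 and the three cylinders share a vertical axis.


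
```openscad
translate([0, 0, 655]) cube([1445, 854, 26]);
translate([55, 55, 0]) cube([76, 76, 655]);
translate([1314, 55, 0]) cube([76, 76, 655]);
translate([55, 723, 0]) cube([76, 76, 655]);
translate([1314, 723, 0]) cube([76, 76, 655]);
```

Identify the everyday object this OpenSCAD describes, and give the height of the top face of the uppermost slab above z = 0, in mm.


A table. The table height is 681 mm.

A 1445×854×26 slab sits at z = 655 on four 76 mm square posts — a table. The top surface is at 655 + 26 = 681 mm.


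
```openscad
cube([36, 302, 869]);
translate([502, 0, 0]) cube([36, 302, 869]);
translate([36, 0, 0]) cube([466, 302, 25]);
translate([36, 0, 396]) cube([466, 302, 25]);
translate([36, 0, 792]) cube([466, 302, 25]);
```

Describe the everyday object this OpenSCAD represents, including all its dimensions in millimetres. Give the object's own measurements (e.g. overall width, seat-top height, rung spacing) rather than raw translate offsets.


An open bookshelf. Two side panels, each 36 mm thick, 302 mm deep and 869 mm tall, stand 538 mm apart (outside-to-outside). Between them sit 3 shelves, each 25 mm thick and 302 mm deep, spanning the full gap between the sides. The bottom shelf rests on the floor (its underside at z = 0) and the clear gap between one shelf's top and the next shelf's underside is 371 mm.


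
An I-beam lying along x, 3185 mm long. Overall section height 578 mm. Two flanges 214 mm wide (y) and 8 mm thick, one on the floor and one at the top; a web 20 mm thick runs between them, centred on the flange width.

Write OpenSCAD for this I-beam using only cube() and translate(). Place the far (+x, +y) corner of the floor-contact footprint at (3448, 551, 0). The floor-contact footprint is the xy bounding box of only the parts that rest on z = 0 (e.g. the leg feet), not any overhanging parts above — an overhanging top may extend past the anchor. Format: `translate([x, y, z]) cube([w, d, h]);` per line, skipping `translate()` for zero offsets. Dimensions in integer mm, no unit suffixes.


translate([263, 337, 0]) cube([3185, 214, 8]);
translate([263, 434, 8]) cube([3185, 20, 562]);
translate([263, 337, 570]) cube([3185, 214, 8]);


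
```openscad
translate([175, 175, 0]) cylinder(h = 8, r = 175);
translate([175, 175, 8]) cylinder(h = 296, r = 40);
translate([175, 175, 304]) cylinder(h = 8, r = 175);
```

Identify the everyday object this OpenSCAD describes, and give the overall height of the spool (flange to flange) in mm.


A spool. The overall height is 312 mm.

Three coaxial cylinders, large–small–large — a spool. Two 8 mm flanges and a 296 mm core give 8 + 296 + 8 = 312 mm.


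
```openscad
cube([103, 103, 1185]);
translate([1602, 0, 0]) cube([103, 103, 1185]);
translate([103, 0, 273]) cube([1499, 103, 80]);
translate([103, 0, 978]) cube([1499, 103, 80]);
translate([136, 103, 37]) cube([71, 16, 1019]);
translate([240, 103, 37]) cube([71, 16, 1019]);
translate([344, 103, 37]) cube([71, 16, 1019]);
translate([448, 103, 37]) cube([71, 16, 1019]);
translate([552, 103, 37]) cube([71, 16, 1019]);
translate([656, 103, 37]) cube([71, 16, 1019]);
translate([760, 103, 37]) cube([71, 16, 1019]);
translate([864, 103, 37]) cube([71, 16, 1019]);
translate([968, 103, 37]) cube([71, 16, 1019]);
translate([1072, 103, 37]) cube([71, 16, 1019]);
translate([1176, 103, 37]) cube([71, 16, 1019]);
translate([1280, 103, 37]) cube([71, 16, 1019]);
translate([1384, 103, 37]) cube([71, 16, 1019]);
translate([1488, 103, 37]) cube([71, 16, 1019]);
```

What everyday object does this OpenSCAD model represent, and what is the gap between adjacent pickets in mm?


A fence section. The picket gap is 33 mm.

Two posts, two rails, 14 pickets — a fence section. Span 1499 mm holds 14 pickets of 71 mm with 15 equal gaps: ⌊(1499 − 14·71) / 15⌋ = 33 mm.


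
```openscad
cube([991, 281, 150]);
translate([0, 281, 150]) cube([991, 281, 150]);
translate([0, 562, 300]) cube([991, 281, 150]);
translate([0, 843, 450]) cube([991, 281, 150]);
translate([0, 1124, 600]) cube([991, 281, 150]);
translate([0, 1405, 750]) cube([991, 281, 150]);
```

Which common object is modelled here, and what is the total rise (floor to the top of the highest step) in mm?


A staircase. The total rise is 900 mm.

6 identical blocks, each offset up and back from the previous — a staircase. Each step is 150 mm tall and there are 6 of them, so the total rise is 6 × 150 = 900 mm.


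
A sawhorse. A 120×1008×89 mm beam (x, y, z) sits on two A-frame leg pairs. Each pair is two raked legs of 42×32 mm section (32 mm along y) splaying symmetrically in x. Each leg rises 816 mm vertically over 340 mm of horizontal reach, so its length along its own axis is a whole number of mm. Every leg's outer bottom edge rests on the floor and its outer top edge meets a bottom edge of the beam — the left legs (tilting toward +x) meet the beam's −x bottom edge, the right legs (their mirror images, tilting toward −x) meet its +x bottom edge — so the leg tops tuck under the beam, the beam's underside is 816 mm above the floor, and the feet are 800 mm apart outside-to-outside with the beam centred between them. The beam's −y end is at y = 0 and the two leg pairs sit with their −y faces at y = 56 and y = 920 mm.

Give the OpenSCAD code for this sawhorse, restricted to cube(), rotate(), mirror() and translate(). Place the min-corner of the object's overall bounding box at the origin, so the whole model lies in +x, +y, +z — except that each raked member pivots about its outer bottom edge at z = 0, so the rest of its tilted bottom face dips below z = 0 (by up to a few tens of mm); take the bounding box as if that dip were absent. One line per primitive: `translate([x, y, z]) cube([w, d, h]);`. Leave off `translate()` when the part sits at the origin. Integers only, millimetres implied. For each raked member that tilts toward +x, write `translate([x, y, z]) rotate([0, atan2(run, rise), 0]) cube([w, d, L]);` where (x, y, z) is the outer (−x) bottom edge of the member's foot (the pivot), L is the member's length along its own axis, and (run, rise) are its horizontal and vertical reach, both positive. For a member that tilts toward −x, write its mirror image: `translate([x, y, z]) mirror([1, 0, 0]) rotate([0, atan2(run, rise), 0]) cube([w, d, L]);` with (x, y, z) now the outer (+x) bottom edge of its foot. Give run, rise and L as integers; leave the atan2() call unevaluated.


translate([340, 0, 816]) cube([120, 1008, 89]);
translate([0, 56, 0]) rotate([0, atan2(340, 816), 0]) cube([42, 32, 884]);
translate([800, 56, 0]) mirror([1, 0, 0]) rotate([0, atan2(340, 816), 0]) cube([42, 32, 884]);
translate([0, 920, 0]) rotate([0, atan2(340, 816), 0]) cube([42, 32, 884]);
translate([800, 920, 0]) mirror([1, 0, 0]) rotate([0, atan2(340, 816), 0]) cube([42, 32, 884]);


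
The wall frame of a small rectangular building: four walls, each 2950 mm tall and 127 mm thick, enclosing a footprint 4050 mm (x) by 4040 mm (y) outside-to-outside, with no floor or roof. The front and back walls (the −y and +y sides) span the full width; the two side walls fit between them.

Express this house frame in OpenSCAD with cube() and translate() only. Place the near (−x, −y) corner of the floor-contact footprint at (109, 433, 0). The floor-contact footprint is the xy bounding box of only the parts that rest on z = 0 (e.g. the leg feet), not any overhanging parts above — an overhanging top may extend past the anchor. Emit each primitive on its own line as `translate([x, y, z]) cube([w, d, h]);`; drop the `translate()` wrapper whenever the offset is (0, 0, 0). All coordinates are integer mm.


translate([109, 433, 0]) cube([4050, 127, 2950]);
translate([109, 4346, 0]) cube([4050, 127, 2950]);
translate([109, 560, 0]) cube([127, 3786, 2950]);
translate([4032, 560, 0]) cube([127, 3786, 2950]);


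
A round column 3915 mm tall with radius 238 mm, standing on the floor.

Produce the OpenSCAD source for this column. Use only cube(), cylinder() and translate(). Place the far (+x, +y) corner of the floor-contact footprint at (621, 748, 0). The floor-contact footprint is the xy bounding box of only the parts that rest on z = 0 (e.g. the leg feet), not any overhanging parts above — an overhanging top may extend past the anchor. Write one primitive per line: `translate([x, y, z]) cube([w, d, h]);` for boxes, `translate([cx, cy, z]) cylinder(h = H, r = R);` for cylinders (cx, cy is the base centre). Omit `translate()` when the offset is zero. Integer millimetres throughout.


translate([383, 510, 0]) cylinder(h = 3915, r = 238);


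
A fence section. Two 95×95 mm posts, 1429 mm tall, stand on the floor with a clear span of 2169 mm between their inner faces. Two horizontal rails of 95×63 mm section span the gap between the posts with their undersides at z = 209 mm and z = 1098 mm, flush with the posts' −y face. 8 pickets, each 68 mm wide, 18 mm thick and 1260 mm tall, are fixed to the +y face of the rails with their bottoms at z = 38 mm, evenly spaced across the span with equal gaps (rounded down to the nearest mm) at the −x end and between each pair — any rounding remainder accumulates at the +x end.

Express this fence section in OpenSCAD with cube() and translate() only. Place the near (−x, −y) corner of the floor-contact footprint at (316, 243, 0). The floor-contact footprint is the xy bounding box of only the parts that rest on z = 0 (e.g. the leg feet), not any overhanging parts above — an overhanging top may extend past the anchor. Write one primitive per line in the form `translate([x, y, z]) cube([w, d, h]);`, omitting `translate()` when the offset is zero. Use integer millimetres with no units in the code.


translate([316, 243, 0]) cube([95, 95, 1429]);
translate([2580, 243, 0]) cube([95, 95, 1429]);
translate([411, 243, 209]) cube([2169, 95, 63]);
translate([411, 243, 1098]) cube([2169, 95, 63]);
translate([591, 338, 38]) cube([68, 18, 1260]);
translate([839, 338, 38]) cube([68, 18, 1260]);
translate([1087, 338, 38]) cube([68, 18, 1260]);
translate([1335, 338, 38]) cube([68, 18, 1260]);
translate([1583, 338, 38]) cube([68, 18, 1260]);
translate([1831, 338, 38]) cube([68, 18, 1260]);
translate([2079, 338, 38]) cube([68, 18, 1260]);
translate([2327, 338, 38]) cube([68, 18, 1260]);


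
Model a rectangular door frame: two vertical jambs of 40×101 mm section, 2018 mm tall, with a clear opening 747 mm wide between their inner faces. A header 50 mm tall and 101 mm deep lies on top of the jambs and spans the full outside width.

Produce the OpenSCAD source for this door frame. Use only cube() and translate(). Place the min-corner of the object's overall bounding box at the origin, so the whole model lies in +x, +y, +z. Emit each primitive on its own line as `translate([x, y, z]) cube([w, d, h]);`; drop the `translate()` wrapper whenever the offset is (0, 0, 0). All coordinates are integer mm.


cube([40, 101, 2018]);
translate([787, 0, 0]) cube([40, 101, 2018]);
translate([0, 0, 2018]) cube([827, 101, 50]);


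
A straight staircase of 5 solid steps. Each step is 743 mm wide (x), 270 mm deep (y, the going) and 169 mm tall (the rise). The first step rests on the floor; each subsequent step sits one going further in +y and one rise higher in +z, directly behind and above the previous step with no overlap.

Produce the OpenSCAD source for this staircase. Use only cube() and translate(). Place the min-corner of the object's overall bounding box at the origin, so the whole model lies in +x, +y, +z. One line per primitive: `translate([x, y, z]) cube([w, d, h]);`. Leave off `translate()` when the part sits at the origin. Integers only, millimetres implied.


cube([743, 270, 169]);
translate([0, 270, 169]) cube([743, 270, 169]);
translate([0, 540, 338]) cube([743, 270, 169]);
translate([0, 810, 507]) cube([743, 270, 169]);
translate([0, 1080, 676]) cube([743, 270, 169]);


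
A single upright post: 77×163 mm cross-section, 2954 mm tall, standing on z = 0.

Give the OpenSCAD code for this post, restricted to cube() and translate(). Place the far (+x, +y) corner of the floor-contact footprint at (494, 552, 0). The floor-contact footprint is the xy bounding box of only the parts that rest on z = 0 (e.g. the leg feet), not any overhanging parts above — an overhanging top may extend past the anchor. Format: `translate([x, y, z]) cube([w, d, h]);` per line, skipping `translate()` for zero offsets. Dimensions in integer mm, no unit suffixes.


translate([417, 389, 0]) cube([77, 163, 2954]);


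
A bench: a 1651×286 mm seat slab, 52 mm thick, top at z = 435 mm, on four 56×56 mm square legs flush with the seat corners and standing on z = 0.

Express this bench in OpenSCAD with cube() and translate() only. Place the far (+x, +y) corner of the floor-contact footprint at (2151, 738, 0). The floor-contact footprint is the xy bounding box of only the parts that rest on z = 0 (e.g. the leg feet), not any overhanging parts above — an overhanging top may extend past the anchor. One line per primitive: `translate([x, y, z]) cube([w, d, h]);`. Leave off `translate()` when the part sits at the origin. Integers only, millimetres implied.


translate([500, 452, 383]) cube([1651, 286, 52]);
translate([500, 452, 0]) cube([56, 56, 383]);
translate([500, 682, 0]) cube([56, 56, 383]);
translate([2095, 452, 0]) cube([56, 56, 383]);
translate([2095, 682, 0]) cube([56, 56, 383]);


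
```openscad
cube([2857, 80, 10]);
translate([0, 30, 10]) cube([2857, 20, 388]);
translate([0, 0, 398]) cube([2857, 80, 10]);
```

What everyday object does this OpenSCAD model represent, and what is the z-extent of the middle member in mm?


An I-beam. The web height is 388 mm.

Two wide flanges with a thin centred web — an I-beam. Overall 408 mm minus two 10 mm flanges gives a web of 408 − 2·10 = 388 mm.


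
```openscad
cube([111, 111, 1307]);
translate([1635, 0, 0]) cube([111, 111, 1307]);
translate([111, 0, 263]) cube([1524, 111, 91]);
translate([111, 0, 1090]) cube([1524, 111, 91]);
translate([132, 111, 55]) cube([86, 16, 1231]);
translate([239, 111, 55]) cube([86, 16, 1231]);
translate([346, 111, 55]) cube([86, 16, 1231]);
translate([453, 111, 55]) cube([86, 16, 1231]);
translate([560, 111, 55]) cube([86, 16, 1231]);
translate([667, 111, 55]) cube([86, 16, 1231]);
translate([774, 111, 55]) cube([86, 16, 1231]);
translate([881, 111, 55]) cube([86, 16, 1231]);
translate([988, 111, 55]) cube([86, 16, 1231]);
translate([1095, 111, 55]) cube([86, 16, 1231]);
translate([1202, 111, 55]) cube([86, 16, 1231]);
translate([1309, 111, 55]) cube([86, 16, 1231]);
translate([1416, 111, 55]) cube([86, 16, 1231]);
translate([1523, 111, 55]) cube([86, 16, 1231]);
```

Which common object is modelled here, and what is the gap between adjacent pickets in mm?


A fence section. The picket gap is 21 mm.

Two posts, two rails, 14 pickets — a fence section. Span 1524 mm holds 14 pickets of 86 mm with 15 equal gaps: ⌊(1524 − 14·86) / 15⌋ = 21 mm.


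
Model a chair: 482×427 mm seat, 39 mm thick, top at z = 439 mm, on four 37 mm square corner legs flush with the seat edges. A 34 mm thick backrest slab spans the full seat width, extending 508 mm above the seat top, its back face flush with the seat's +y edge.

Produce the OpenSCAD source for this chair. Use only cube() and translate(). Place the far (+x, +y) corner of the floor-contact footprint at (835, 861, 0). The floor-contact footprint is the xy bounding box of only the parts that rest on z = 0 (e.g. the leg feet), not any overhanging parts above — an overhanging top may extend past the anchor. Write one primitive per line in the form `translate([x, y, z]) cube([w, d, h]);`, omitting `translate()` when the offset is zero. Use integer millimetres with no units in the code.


translate([353, 434, 400]) cube([482, 427, 39]);
translate([353, 434, 0]) cube([37, 37, 400]);
translate([798, 434, 0]) cube([37, 37, 400]);
translate([353, 824, 0]) cube([37, 37, 400]);
translate([798, 824, 0]) cube([37, 37, 400]);
translate([353, 827, 439]) cube([482, 34, 508]);


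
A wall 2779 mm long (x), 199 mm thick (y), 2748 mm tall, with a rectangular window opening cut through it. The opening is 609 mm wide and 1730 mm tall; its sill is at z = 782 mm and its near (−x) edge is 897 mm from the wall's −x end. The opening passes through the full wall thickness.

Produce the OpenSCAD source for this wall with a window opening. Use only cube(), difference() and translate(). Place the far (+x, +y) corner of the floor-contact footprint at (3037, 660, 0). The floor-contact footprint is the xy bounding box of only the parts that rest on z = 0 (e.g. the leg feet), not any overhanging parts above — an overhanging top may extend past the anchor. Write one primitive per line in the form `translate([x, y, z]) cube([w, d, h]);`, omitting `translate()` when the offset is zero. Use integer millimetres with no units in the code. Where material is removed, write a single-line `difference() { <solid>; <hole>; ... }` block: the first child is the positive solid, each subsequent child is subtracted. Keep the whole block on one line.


difference() { translate([258, 461, 0]) cube([2779, 199, 2748]); translate([1155, 461, 782]) cube([609, 199, 1730]); }


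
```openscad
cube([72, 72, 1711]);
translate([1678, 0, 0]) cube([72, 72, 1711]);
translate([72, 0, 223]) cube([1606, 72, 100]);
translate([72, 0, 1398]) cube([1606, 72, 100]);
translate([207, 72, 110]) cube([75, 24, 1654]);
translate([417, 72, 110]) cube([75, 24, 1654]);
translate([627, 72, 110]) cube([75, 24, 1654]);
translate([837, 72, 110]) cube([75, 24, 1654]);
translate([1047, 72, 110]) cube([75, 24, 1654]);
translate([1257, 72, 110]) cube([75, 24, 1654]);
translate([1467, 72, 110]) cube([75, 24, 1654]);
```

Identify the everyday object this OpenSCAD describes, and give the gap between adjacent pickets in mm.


A fence section. The picket gap is 135 mm.

Two posts, two rails, 7 pickets — a fence section. Span 1606 mm holds 7 pickets of 75 mm with 8 equal gaps: ⌊(1606 − 7·75) / 8⌋ = 135 mm.


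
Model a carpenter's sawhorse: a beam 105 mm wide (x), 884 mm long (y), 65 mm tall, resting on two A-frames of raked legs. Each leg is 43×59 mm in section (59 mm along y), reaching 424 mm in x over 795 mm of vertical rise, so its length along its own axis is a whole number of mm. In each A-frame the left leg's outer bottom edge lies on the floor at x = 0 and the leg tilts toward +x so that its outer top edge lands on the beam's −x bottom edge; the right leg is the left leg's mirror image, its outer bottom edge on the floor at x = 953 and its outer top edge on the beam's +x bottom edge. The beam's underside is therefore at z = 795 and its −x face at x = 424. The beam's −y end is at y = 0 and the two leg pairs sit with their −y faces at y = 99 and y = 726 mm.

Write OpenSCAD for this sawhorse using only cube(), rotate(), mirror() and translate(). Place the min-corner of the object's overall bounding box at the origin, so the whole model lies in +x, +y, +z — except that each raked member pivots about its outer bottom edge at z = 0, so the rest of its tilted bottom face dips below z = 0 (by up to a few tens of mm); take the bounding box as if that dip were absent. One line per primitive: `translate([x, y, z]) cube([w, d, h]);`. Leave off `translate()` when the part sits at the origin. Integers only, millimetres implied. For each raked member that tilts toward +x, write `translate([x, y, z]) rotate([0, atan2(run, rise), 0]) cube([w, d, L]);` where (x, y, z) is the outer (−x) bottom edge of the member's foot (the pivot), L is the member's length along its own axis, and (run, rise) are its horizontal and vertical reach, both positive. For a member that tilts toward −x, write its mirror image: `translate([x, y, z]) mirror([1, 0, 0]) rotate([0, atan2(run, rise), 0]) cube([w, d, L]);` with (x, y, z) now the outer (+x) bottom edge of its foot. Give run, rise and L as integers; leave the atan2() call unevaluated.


translate([424, 0, 795]) cube([105, 884, 65]);
translate([0, 99, 0]) rotate([0, atan2(424, 795), 0]) cube([43, 59, 901]);
translate([953, 99, 0]) mirror([1, 0, 0]) rotate([0, atan2(424, 795), 0]) cube([43, 59, 901]);
translate([0, 726, 0]) rotate([0, atan2(424, 795), 0]) cube([43, 59, 901]);
translate([953, 726, 0]) mirror([1, 0, 0]) rotate([0, atan2(424, 795), 0]) cube([43, 59, 901]);


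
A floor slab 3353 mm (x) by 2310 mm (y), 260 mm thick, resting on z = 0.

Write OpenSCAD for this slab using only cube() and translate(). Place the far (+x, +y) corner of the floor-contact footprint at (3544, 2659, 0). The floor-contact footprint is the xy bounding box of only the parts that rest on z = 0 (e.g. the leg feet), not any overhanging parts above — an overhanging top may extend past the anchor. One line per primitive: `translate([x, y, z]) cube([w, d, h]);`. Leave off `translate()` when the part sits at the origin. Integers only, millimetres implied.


translate([191, 349, 0]) cube([3353, 2310, 260]);


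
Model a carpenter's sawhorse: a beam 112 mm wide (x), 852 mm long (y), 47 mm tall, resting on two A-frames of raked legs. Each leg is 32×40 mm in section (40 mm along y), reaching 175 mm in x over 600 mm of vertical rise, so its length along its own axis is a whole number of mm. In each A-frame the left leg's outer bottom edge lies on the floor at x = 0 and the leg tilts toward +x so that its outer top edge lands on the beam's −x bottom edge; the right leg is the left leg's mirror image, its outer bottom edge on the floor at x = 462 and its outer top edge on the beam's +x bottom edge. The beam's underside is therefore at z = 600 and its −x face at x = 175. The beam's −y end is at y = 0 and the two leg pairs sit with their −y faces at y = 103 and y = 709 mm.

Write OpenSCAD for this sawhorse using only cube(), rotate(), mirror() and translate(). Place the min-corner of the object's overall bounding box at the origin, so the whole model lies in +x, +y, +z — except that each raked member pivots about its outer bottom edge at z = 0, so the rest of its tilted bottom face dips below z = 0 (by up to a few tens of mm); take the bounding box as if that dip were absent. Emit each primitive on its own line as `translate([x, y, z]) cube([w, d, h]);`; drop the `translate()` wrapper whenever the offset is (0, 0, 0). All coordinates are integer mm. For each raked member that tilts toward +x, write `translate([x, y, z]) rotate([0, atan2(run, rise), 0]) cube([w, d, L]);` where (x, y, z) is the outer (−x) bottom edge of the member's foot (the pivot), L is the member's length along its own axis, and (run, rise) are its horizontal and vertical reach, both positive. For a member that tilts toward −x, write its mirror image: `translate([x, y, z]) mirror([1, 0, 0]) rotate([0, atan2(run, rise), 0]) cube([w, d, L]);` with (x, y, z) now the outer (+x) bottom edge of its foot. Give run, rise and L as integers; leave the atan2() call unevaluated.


translate([175, 0, 600]) cube([112, 852, 47]);
translate([0, 103, 0]) rotate([0, atan2(175, 600), 0]) cube([32, 40, 625]);
translate([462, 103, 0]) mirror([1, 0, 0]) rotate([0, atan2(175, 600), 0]) cube([32, 40, 625]);
translate([0, 709, 0]) rotate([0, atan2(175, 600), 0]) cube([32, 40, 625]);
translate([462, 709, 0]) mirror([1, 0, 0]) rotate([0, atan2(175, 600), 0]) cube([32, 40, 625]);


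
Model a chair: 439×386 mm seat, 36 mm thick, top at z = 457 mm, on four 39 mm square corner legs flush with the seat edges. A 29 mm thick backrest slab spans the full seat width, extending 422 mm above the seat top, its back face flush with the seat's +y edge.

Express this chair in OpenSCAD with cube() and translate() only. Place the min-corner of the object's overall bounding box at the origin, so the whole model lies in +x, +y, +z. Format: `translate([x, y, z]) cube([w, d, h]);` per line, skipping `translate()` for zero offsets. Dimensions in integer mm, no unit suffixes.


// leg_h = 457 - 36 = 421
translate([0, 0, 421]) cube([439, 386, 36]);
cube([39, 39, 421]);
translate([400, 0, 0]) cube([39, 39, 421]);
translate([0, 347, 0]) cube([39, 39, 421]);
translate([400, 347, 0]) cube([39, 39, 421]);
translate([0, 357, 457]) cube([439, 29, 422]);


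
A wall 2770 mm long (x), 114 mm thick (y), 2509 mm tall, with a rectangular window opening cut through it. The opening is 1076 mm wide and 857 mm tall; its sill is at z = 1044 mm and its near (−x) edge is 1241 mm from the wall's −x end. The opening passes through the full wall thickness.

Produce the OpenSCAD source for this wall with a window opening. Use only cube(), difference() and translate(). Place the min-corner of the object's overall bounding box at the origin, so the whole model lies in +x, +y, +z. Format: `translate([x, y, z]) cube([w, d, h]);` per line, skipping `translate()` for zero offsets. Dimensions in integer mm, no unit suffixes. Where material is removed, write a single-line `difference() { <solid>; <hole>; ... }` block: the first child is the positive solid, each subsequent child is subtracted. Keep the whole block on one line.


difference() { cube([2770, 114, 2509]); translate([1241, 0, 1044]) cube([1076, 114, 857]); }


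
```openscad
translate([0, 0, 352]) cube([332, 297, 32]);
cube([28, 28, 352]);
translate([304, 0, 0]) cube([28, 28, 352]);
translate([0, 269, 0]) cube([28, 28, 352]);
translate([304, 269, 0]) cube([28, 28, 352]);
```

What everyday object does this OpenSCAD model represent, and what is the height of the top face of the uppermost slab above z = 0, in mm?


A stool. The seat height is 384 mm.

A 332×297×32 slab at z = 352 on four corner posts — a stool. The seat top is 352 + 32 = 384 mm.


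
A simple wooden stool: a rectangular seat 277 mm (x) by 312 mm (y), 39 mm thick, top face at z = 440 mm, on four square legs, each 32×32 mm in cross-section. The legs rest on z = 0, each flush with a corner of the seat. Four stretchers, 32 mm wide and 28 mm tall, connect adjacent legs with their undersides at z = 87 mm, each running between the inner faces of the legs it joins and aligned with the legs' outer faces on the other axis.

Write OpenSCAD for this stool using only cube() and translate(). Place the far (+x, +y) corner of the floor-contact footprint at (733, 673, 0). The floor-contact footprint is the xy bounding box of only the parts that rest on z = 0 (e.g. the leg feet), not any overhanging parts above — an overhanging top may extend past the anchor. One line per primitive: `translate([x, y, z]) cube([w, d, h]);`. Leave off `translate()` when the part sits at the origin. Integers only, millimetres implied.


translate([456, 361, 401]) cube([277, 312, 39]);
translate([456, 361, 0]) cube([32, 32, 401]);
translate([701, 361, 0]) cube([32, 32, 401]);
translate([456, 641, 0]) cube([32, 32, 401]);
translate([701, 641, 0]) cube([32, 32, 401]);
translate([488, 361, 87]) cube([213, 32, 28]);
translate([488, 641, 87]) cube([213, 32, 28]);
translate([456, 393, 87]) cube([32, 248, 28]);
translate([701, 393, 87]) cube([32, 248, 28]);


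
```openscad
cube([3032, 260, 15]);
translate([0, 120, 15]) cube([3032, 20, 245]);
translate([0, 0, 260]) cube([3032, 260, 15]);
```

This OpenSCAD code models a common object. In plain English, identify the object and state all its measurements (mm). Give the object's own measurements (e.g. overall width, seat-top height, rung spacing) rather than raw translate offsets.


An I-beam lying along x, 3032 mm long. Overall section height 275 mm. Two flanges 260 mm wide (y) and 15 mm thick, one on the floor and one at the top; a web 20 mm thick runs between them, centred on the flange width.


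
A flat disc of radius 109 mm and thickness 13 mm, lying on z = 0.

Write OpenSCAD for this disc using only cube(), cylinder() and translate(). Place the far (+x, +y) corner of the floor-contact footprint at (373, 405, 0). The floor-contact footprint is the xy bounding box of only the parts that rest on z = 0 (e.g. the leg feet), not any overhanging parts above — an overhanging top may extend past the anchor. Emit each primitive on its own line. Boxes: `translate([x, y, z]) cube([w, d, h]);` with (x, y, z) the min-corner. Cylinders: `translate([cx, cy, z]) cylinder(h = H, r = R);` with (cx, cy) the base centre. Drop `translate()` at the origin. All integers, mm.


translate([264, 296, 0]) cylinder(h = 13, r = 109);


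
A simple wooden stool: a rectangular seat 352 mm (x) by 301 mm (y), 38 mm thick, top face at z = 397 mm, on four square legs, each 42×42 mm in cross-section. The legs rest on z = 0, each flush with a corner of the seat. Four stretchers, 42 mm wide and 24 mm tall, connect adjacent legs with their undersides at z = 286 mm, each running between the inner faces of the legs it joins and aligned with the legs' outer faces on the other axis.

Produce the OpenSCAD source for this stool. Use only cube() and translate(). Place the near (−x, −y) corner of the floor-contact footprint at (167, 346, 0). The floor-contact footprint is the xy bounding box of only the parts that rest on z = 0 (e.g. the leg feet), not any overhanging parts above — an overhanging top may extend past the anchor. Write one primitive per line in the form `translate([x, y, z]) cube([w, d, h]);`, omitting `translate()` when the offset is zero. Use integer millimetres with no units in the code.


translate([167, 346, 359]) cube([352, 301, 38]);
translate([167, 346, 0]) cube([42, 42, 359]);
translate([477, 346, 0]) cube([42, 42, 359]);
translate([167, 605, 0]) cube([42, 42, 359]);
translate([477, 605, 0]) cube([42, 42, 359]);
translate([209, 346, 286]) cube([268, 42, 24]);
translate([209, 605, 286]) cube([268, 42, 24]);
translate([167, 388, 286]) cube([42, 217, 24]);
translate([477, 388, 286]) cube([42, 217, 24]);


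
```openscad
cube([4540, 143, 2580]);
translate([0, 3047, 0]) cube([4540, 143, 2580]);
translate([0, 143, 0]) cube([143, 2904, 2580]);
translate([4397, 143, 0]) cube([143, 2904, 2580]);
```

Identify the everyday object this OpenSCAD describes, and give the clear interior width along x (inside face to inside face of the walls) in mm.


A house (or room) frame. The interior width is 4254 mm.

Four 2580 mm walls enclosing a rectangle with no floor or roof — a room or house frame. Outside width is 4540 mm and wall thickness is 143 mm, so the interior width is 4540 − 2 × 143 = 4254 mm.


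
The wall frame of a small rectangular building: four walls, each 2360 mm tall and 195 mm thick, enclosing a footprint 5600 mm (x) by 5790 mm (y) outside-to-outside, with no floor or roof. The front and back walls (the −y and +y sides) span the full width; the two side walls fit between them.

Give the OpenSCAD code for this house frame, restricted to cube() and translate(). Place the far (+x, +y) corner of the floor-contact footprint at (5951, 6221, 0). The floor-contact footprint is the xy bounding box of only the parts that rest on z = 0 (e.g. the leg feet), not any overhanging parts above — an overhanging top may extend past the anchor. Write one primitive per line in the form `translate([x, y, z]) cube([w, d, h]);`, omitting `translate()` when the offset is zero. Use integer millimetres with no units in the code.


translate([351, 431, 0]) cube([5600, 195, 2360]);
translate([351, 6026, 0]) cube([5600, 195, 2360]);
translate([351, 626, 0]) cube([195, 5400, 2360]);
translate([5756, 626, 0]) cube([195, 5400, 2360]);


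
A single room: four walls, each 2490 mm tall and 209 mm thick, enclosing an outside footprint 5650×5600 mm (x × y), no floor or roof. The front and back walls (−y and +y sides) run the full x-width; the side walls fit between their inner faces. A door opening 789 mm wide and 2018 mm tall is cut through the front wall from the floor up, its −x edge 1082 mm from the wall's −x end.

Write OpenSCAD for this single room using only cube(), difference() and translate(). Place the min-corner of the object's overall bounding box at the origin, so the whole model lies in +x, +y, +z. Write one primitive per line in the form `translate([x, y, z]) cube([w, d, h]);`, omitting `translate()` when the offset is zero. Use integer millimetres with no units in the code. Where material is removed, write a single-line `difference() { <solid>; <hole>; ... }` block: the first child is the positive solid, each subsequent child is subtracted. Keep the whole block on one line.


difference() { cube([5650, 209, 2490]); translate([1082, 0, 0]) cube([789, 209, 2018]); }
translate([0, 5391, 0]) cube([5650, 209, 2490]);
translate([0, 209, 0]) cube([209, 5182, 2490]);
translate([5441, 209, 0]) cube([209, 5182, 2490]);


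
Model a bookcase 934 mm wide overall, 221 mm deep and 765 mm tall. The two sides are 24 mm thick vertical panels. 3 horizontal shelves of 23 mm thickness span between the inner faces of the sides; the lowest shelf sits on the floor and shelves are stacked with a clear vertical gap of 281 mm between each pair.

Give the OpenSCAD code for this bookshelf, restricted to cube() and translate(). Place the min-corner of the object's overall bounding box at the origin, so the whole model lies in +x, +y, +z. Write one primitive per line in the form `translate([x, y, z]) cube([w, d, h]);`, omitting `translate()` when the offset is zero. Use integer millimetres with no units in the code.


cube([24, 221, 765]);
translate([910, 0, 0]) cube([24, 221, 765]);
translate([24, 0, 0]) cube([886, 221, 23]);
translate([24, 0, 304]) cube([886, 221, 23]);
translate([24, 0, 608]) cube([886, 221, 23]);


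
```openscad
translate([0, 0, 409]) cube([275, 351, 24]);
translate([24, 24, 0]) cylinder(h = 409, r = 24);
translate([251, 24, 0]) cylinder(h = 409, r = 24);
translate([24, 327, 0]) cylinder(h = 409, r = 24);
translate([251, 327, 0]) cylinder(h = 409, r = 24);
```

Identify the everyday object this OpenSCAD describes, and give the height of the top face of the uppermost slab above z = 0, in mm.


A stool. The seat height is 433 mm.

A 275×351×24 slab at z = 409 on four corner cylinders — a stool. The seat top is 409 + 24 = 433 mm.


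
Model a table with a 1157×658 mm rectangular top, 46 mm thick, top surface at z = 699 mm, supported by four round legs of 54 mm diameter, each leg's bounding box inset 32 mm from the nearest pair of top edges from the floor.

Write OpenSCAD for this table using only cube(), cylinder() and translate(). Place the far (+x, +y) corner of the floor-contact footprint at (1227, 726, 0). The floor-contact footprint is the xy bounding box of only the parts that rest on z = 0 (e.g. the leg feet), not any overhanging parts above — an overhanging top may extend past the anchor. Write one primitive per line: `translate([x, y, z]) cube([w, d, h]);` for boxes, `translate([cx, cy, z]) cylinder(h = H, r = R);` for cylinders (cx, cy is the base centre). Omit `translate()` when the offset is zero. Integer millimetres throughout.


translate([102, 100, 653]) cube([1157, 658, 46]);
translate([161, 159, 0]) cylinder(h = 653, r = 27);
translate([1200, 159, 0]) cylinder(h = 653, r = 27);
translate([161, 699, 0]) cylinder(h = 653, r = 27);
translate([1200, 699, 0]) cylinder(h = 653, r = 27);


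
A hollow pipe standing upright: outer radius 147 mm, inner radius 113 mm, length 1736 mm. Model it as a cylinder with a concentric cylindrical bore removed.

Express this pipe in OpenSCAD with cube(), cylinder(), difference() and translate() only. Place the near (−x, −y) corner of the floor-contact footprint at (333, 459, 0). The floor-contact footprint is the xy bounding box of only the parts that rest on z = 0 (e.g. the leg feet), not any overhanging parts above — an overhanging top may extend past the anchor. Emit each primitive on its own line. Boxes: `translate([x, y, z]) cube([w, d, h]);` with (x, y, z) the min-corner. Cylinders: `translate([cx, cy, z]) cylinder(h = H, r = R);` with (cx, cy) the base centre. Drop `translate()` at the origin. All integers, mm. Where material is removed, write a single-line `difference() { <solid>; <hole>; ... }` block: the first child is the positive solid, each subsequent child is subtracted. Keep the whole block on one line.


difference() { translate([480, 606, 0]) cylinder(h = 1736, r = 147); translate([480, 606, 0]) cylinder(h = 1736, r = 113); }
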